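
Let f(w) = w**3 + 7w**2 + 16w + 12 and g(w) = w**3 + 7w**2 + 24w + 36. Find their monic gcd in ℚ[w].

w + 3

Repeated division with remainder:
  w**3 + 7w**2 + 16w + 12 = (w**3 + 7w**2 + 24w + 36) + (−8w − 24)
  w**3 + 7w**2 + 24w + 36 = (−(1/8)w**2 − (1/2)w − 3/2)(−8w − 24) + (0)
Last nonzero remainder: −8w − 24. Dividing through by −8 gives the monic gcd w + 3.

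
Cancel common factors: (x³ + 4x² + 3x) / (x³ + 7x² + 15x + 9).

(x)/(x + 3)

Repeated division with remainder:
  x³ + 4x² + 3x = (x³ + 7x² + 15x + 9) + (-3x² - 12x - 9)
  x³ + 7x² + 15x + 9 = (-(1/3)x - 1)(-3x² - 12x - 9) + (0)
Last nonzero remainder: -3x² - 12x - 9. Dividing through by -3 gives the monic gcd x² + 4x + 3.
Cancel x² + 4x + 3 from numerator and denominator to get the reduced form.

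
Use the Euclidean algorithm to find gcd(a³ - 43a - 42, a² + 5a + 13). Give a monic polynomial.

Apply the Euclidean algorithm:
  a³ - 43a - 42 = (a - 5)(a² + 5a + 13) + (-31a + 23)
  a² + 5a + 13 = (-(1/31)a - 178/961)(-31a + 23) + (16587/961)
  -31a + 23 = (-(29791/16587)a + 22103/16587)(16587/961) + (0)
The last nonzero remainder is the constant 16587/961, so the polynomials are coprime and gcd = 1.

1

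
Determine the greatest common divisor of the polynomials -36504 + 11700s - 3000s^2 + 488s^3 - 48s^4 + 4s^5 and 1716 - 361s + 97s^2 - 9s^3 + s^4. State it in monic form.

By polynomial division,
  4s^5 - 48s^4 + 488s^3 - 3000s^2 + 11700s - 36504 = (4s - 12)(s^4 - 9s^3 + 97s^2 - 361s + 1716) + (-8s^3 - 392s^2 + 504s - 15912)
  s^4 - 9s^3 + 97s^2 - 361s + 1716 = (-(1/8)s + 29/4)(-8s^3 - 392s^2 + 504s - 15912) + (3002s^2 - 6004s + 117078)
  -8s^3 - 392s^2 + 504s - 15912 = (-(4/1501)s - 204/1501)(3002s^2 - 6004s + 117078) + (0)
Last nonzero remainder: 3002s^2 - 6004s + 117078. Dividing through by 3002 gives the monic gcd s^2 - 2s + 39.

39 - 2s + s^2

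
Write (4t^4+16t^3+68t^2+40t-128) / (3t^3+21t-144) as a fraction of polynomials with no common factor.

(4t^2+4t-8)/(3t-9)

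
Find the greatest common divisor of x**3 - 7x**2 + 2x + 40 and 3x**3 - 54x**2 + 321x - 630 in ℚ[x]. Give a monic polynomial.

Euclidean algorithm in ℚ[x]:
  x**3 - 7x**2 + 2x + 40 = (1/3)(3x**3 - 54x**2 + 321x - 630) + (11x**2 - 105x + 250)
  3x**3 - 54x**2 + 321x - 630 = ((3/11)x - 279/121)(11x**2 - 105x + 250) + ((1296/121)x - 6480/121)
  11x**2 - 105x + 250 = ((1331/1296)x - 3025/648)((1296/121)x - 6480/121) + (0)
Last nonzero remainder: (1296/121)x - 6480/121. Dividing through by 1296/121 gives the monic gcd x - 5.

x - 5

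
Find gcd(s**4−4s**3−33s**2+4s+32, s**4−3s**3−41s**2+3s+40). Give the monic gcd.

s**3−8s**2−s+8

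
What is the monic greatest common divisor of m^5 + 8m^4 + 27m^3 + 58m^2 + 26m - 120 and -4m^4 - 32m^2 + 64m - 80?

By polynomial division,
  m^5 + 8m^4 + 27m^3 + 58m^2 + 26m - 120 = (-(1/4)m - 2)(-4m^4 - 32m^2 + 64m - 80) + (19m^3 + 10m^2 + 134m - 280)
  -4m^4 - 32m^2 + 64m - 80 = (-(4/19)m + 40/361)(19m^3 + 10m^2 + 134m - 280) + (-(1768/361)m^2 - (3536/361)m - 17680/361)
  19m^3 + 10m^2 + 134m - 280 = (-(6859/1768)m + 2527/442)(-(1768/361)m^2 - (3536/361)m - 17680/361) + (0)
Last nonzero remainder: -(1768/361)m^2 - (3536/361)m - 17680/361. Dividing through by -1768/361 gives the monic gcd m^2 + 2m + 10.

m^2 + 2m + 10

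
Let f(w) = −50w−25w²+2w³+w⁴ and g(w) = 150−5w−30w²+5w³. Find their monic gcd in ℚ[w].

By polynomial division,
  w⁴+2w³−25w²−50w = ((1/5)w+8/5)(5w³−30w²−5w+150) + (24w²−72w−240)
  5w³−30w²−5w+150 = ((5/24)w−5/8)(24w²−72w−240) + (0)
Last nonzero remainder: 24w²−72w−240. Dividing through by 24 gives the monic gcd w²−3w−10.

−10−3w+w²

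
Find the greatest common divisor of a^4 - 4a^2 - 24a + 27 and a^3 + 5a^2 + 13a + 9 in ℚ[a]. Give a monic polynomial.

By polynomial division,
  a^4 - 4a^2 - 24a + 27 = (a - 5)(a^3 + 5a^2 + 13a + 9) + (8a^2 + 32a + 72)
  a^3 + 5a^2 + 13a + 9 = ((1/8)a + 1/8)(8a^2 + 32a + 72) + (0)
Last nonzero remainder: 8a^2 + 32a + 72. Dividing through by 8 gives the monic gcd a^2 + 4a + 9.

a^2 + 4a + 9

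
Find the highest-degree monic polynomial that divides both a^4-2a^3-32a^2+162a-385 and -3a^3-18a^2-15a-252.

a+7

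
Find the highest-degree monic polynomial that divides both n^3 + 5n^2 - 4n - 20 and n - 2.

Repeated division with remainder:
  n^3 + 5n^2 - 4n - 20 = (n^2 + 7n + 10)(n - 2) + (0)
The last nonzero remainder n - 2 is already monic.

n - 2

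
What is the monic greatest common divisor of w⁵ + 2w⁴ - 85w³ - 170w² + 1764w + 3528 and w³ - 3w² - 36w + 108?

w² - 36

Apply the Euclidean algorithm:
  w⁵ + 2w⁴ - 85w³ - 170w² + 1764w + 3528 = (w² + 5w - 34)(w³ - 3w² - 36w + 108) + (-200w² + 7200)
  w³ - 3w² - 36w + 108 = (-(1/200)w + 3/200)(-200w² + 7200) + (0)
Last nonzero remainder: -200w² + 7200. Dividing through by -200 gives the monic gcd w² - 36.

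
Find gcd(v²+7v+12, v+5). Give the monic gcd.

1

Euclidean algorithm in ℚ[v]:
  v²+7v+12 = (v+2)(v+5) + (2)
  v+5 = ((1/2)v+5/2)(2) + (0)
The last nonzero remainder is the constant 2, so the polynomials are coprime and gcd = 1.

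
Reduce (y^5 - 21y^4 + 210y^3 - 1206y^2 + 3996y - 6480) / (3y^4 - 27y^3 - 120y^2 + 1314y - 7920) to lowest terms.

Euclidean algorithm in ℚ[y]:
  y^5 - 21y^4 + 210y^3 - 1206y^2 + 3996y - 6480 = ((1/3)y - 4)(3y^4 - 27y^3 - 120y^2 + 1314y - 7920) + (142y^3 - 2124y^2 + 11892y - 38160)
  3y^4 - 27y^3 - 120y^2 + 1314y - 7920 = ((3/142)y + 1269/10082)(142y^3 - 2124y^2 + 11892y - 38160) + (-(523740/5041)y^2 + (3142440/5041)y - 15712200/5041)
  142y^3 - 2124y^2 + 11892y - 38160 = (-(357911/261870)y + 534346/43645)(-(523740/5041)y^2 + (3142440/5041)y - 15712200/5041) + (0)
Last nonzero remainder: -(523740/5041)y^2 + (3142440/5041)y - 15712200/5041. Dividing through by -523740/5041 gives the monic gcd y^2 - 6y + 30.
Cancel y^2 - 6y + 30 from numerator and denominator to get the reduced form.

(y^3 - 15y^2 + 90y - 216)/(3y^2 - 9y - 264)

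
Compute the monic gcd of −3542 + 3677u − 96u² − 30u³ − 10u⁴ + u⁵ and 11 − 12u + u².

11 − 12u + u²

By polynomial division,
  u⁵ − 10u⁴ − 30u³ − 96u² + 3677u − 3542 = (u³ + 2u² − 17u − 322)(u² − 12u + 11) + (0)
The last nonzero remainder u² − 12u + 11 is already monic.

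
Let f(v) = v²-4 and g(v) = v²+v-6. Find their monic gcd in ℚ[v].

By polynomial division,
  v²-4 = (v²+v-6) + (-v+2)
  v²+v-6 = (-v-3)(-v+2) + (0)
Last nonzero remainder: -v+2. Dividing through by -1 gives the monic gcd v-2.

v-2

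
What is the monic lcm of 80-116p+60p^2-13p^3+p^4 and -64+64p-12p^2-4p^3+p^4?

320-384p+124p^2+8p^3-9p^4+p^5

Euclidean algorithm in ℚ[p]:
  p^4-13p^3+60p^2-116p+80 = (p^4-4p^3-12p^2+64p-64) + (-9p^3+72p^2-180p+144)
  p^4-4p^3-12p^2+64p-64 = (-(1/9)p-4/9)(-9p^3+72p^2-180p+144) + (0)
Last nonzero remainder: -9p^3+72p^2-180p+144. Dividing through by -9 gives the monic gcd p^3-8p^2+20p-16.
Then lcm(f, g) = f·g / gcd(f, g); expanding and making the result monic gives the answer.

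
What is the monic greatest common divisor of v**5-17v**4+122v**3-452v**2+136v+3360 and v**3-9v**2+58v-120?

v**2-6v+40

Euclidean algorithm in ℚ[v]:
  v**5-17v**4+122v**3-452v**2+136v+3360 = (v**2-8v-8)(v**3-9v**2+58v-120) + (60v**2-360v+2400)
  v**3-9v**2+58v-120 = ((1/60)v-1/20)(60v**2-360v+2400) + (0)
Last nonzero remainder: 60v**2-360v+2400. Dividing through by 60 gives the monic gcd v**2-6v+40.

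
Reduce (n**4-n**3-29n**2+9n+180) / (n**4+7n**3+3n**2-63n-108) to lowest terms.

By polynomial division,
  n**4-n**3-29n**2+9n+180 = (n**4+7n**3+3n**2-63n-108) + (-8n**3-32n**2+72n+288)
  n**4+7n**3+3n**2-63n-108 = (-(1/8)n-3/8)(-8n**3-32n**2+72n+288) + (0)
Last nonzero remainder: -8n**3-32n**2+72n+288. Dividing through by -8 gives the monic gcd n**3+4n**2-9n-36.
Cancel n**3+4n**2-9n-36 from numerator and denominator to get the reduced form.

(n-5)/(n+3)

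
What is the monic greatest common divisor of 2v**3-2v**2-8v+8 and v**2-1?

v-1

Euclidean algorithm in ℚ[v]:
  2v**3-2v**2-8v+8 = (2v-2)(v**2-1) + (-6v+6)
  v**2-1 = (-(1/6)v-1/6)(-6v+6) + (0)
Last nonzero remainder: -6v+6. Dividing through by -6 gives the monic gcd v-1.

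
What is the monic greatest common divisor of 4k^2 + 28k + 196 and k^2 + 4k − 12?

1

Repeated division with remainder:
  4k^2 + 28k + 196 = (4)(k^2 + 4k − 12) + (12k + 244)
  k^2 + 4k − 12 = ((1/12)k − 49/36)(12k + 244) + (2881/9)
  12k + 244 = ((108/2881)k + 2196/2881)(2881/9) + (0)
The last nonzero remainder is the constant 2881/9, so the polynomials are coprime and gcd = 1.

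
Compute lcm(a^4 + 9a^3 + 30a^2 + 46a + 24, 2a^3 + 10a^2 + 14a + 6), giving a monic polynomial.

a^6 + 13a^5 + 69a^4 + 193a^3 + 298a^2 + 234a + 72

Repeated division with remainder:
  a^4 + 9a^3 + 30a^2 + 46a + 24 = ((1/2)a + 2)(2a^3 + 10a^2 + 14a + 6) + (3a^2 + 15a + 12)
  2a^3 + 10a^2 + 14a + 6 = ((2/3)a)(3a^2 + 15a + 12) + (6a + 6)
  3a^2 + 15a + 12 = ((1/2)a + 2)(6a + 6) + (0)
Last nonzero remainder: 6a + 6. Dividing through by 6 gives the monic gcd a + 1.
Then lcm(f, g) = f·g / gcd(f, g); expanding and making the result monic gives the answer.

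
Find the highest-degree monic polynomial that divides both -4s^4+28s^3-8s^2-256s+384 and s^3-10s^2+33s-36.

s-4

Apply the Euclidean algorithm:
  -4s^4+28s^3-8s^2-256s+384 = (-4s-12)(s^3-10s^2+33s-36) + (4s^2-4s-48)
  s^3-10s^2+33s-36 = ((1/4)s-9/4)(4s^2-4s-48) + (36s-144)
  4s^2-4s-48 = ((1/9)s+1/3)(36s-144) + (0)
Last nonzero remainder: 36s-144. Dividing through by 36 gives the monic gcd s-4.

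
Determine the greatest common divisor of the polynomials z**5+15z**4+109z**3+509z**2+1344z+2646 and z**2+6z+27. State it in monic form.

z**2+6z+27

Repeated division with remainder:
  z**5+15z**4+109z**3+509z**2+1344z+2646 = (z**3+9z**2+28z+98)(z**2+6z+27) + (0)
The last nonzero remainder z**2+6z+27 is already monic.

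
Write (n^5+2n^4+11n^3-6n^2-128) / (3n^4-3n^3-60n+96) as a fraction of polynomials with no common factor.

(n^2+n+8)/(3n-6)

Repeated division with remainder:
  n^5+2n^4+11n^3-6n^2-128 = ((1/3)n+1)(3n^4-3n^3-60n+96) + (14n^3+14n^2+28n-224)
  3n^4-3n^3-60n+96 = ((3/14)n-3/7)(14n^3+14n^2+28n-224) + (0)
Last nonzero remainder: 14n^3+14n^2+28n-224. Dividing through by 14 gives the monic gcd n^3+n^2+2n-16.
Cancel n^3+n^2+2n-16 from numerator and denominator to get the reduced form.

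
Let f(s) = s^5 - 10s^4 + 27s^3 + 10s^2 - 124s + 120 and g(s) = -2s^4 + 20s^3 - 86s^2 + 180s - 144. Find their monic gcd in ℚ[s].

s^2 - 5s + 6

Repeated division with remainder:
  s^5 - 10s^4 + 27s^3 + 10s^2 - 124s + 120 = (-(1/2)s)(-2s^4 + 20s^3 - 86s^2 + 180s - 144) + (-16s^3 + 100s^2 - 196s + 120)
  -2s^4 + 20s^3 - 86s^2 + 180s - 144 = ((1/8)s - 15/32)(-16s^3 + 100s^2 - 196s + 120) + (-(117/8)s^2 + (585/8)s - 351/4)
  -16s^3 + 100s^2 - 196s + 120 = ((128/117)s - 160/117)(-(117/8)s^2 + (585/8)s - 351/4) + (0)
Last nonzero remainder: -(117/8)s^2 + (585/8)s - 351/4. Dividing through by -117/8 gives the monic gcd s^2 - 5s + 6.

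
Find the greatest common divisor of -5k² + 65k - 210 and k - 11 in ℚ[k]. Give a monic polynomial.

By polynomial division,
  -5k² + 65k - 210 = (-5k + 10)(k - 11) + (-100)
  k - 11 = (-(1/100)k + 11/100)(-100) + (0)
The last nonzero remainder is the constant -100, so the polynomials are coprime and gcd = 1.

1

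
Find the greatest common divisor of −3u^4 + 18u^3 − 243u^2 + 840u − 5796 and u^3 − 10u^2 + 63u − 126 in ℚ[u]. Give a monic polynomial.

By polynomial division,
  −3u^4 + 18u^3 − 243u^2 + 840u − 5796 = (−3u − 12)(u^3 − 10u^2 + 63u − 126) + (−174u^2 + 1218u − 7308)
  u^3 − 10u^2 + 63u − 126 = (−(1/174)u + 1/58)(−174u^2 + 1218u − 7308) + (0)
Last nonzero remainder: −174u^2 + 1218u − 7308. Dividing through by −174 gives the monic gcd u^2 − 7u + 42.

u^2 − 7u + 42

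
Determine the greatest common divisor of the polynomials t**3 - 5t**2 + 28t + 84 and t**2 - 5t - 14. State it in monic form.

By polynomial division,
  t**3 - 5t**2 + 28t + 84 = (t)(t**2 - 5t - 14) + (42t + 84)
  t**2 - 5t - 14 = ((1/42)t - 1/6)(42t + 84) + (0)
Last nonzero remainder: 42t + 84. Dividing through by 42 gives the monic gcd t + 2.

t + 2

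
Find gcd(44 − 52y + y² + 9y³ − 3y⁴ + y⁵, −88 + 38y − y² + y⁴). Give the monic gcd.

−22 + 15y − 4y² + y³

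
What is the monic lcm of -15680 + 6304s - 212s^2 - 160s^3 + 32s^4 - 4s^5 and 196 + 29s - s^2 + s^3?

15680 - 2384s - 1364s^2 + 213s^3 + 8s^4 - 4s^5 + s^6

Euclidean algorithm in ℚ[s]:
  -4s^5 + 32s^4 - 160s^3 - 212s^2 + 6304s - 15680 = (-4s^2 + 28s - 16)(s^3 - s^2 + 29s + 196) + (-256s^2 + 1280s - 12544)
  s^3 - s^2 + 29s + 196 = (-(1/256)s - 1/64)(-256s^2 + 1280s - 12544) + (0)
Last nonzero remainder: -256s^2 + 1280s - 12544. Dividing through by -256 gives the monic gcd s^2 - 5s + 49.
Then lcm(f, g) = f·g / gcd(f, g); expanding and making the result monic gives the answer.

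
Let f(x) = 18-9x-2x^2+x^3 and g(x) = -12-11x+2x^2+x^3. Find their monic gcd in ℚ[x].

-3+x

Apply the Euclidean algorithm:
  x^3-2x^2-9x+18 = (x^3+2x^2-11x-12) + (-4x^2+2x+30)
  x^3+2x^2-11x-12 = (-(1/4)x-5/8)(-4x^2+2x+30) + (-(9/4)x+27/4)
  -4x^2+2x+30 = ((16/9)x+40/9)(-(9/4)x+27/4) + (0)
Last nonzero remainder: -(9/4)x+27/4. Dividing through by -9/4 gives the monic gcd x-3.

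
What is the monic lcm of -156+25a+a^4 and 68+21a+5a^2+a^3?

Apply the Euclidean algorithm:
  a^4+25a-156 = (a-5)(a^3+5a^2+21a+68) + (4a^2+62a+184)
  a^3+5a^2+21a+68 = ((1/4)a-21/8)(4a^2+62a+184) + ((551/4)a+551)
  4a^2+62a+184 = ((16/551)a+184/551)((551/4)a+551) + (0)
Last nonzero remainder: (551/4)a+551. Dividing through by 551/4 gives the monic gcd a+4.
Then lcm(f, g) = f·g / gcd(f, g); expanding and making the result monic gives the answer.

-2652+269a-131a^2+25a^3+17a^4+a^5+a^6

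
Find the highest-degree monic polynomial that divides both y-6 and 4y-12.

Apply the Euclidean algorithm:
  y-6 = (1/4)(4y-12) + (-3)
  4y-12 = (-(4/3)y+4)(-3) + (0)
The last nonzero remainder is the constant -3, so the polynomials are coprime and gcd = 1.

1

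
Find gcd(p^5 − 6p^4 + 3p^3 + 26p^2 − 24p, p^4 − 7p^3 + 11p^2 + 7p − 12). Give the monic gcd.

Repeated division with remainder:
  p^5 − 6p^4 + 3p^3 + 26p^2 − 24p = (p + 1)(p^4 − 7p^3 + 11p^2 + 7p − 12) + (−p^3 + 8p^2 − 19p + 12)
  p^4 − 7p^3 + 11p^2 + 7p − 12 = (−p − 1)(−p^3 + 8p^2 − 19p + 12) + (0)
Last nonzero remainder: −p^3 + 8p^2 − 19p + 12. Dividing through by −1 gives the monic gcd p^3 − 8p^2 + 19p − 12.

p^3 − 8p^2 + 19p − 12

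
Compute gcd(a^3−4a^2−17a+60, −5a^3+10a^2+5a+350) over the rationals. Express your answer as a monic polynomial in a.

a−5

By polynomial division,
  a^3−4a^2−17a+60 = (−1/5)(−5a^3+10a^2+5a+350) + (−2a^2−16a+130)
  −5a^3+10a^2+5a+350 = ((5/2)a−25)(−2a^2−16a+130) + (−720a+3600)
  −2a^2−16a+130 = ((1/360)a+13/360)(−720a+3600) + (0)
Last nonzero remainder: −720a+3600. Dividing through by −720 gives the monic gcd a−5.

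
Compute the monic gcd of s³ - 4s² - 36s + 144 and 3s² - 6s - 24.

By polynomial division,
  s³ - 4s² - 36s + 144 = ((1/3)s - 2/3)(3s² - 6s - 24) + (-32s + 128)
  3s² - 6s - 24 = (-(3/32)s - 3/16)(-32s + 128) + (0)
Last nonzero remainder: -32s + 128. Dividing through by -32 gives the monic gcd s - 4.

s - 4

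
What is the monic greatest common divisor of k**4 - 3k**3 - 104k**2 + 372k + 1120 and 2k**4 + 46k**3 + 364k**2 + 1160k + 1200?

k**2 + 12k + 20

Repeated division with remainder:
  k**4 - 3k**3 - 104k**2 + 372k + 1120 = (1/2)(2k**4 + 46k**3 + 364k**2 + 1160k + 1200) + (-26k**3 - 286k**2 - 208k + 520)
  2k**4 + 46k**3 + 364k**2 + 1160k + 1200 = (-(1/13)k - 12/13)(-26k**3 - 286k**2 - 208k + 520) + (84k**2 + 1008k + 1680)
  -26k**3 - 286k**2 - 208k + 520 = (-(13/42)k + 13/42)(84k**2 + 1008k + 1680) + (0)
Last nonzero remainder: 84k**2 + 1008k + 1680. Dividing through by 84 gives the monic gcd k**2 + 12k + 20.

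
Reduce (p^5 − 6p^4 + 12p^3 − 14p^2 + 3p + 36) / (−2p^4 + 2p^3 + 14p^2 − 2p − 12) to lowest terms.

Euclidean algorithm in ℚ[p]:
  p^5 − 6p^4 + 12p^3 − 14p^2 + 3p + 36 = (−(1/2)p + 5/2)(−2p^4 + 2p^3 + 14p^2 − 2p − 12) + (14p^3 − 50p^2 + 2p + 66)
  −2p^4 + 2p^3 + 14p^2 − 2p − 12 = (−(1/7)p − 18/49)(14p^3 − 50p^2 + 2p + 66) + (−(200/49)p^2 + (400/49)p + 600/49)
  14p^3 − 50p^2 + 2p + 66 = (−(343/100)p + 539/100)(−(200/49)p^2 + (400/49)p + 600/49) + (0)
Last nonzero remainder: −(200/49)p^2 + (400/49)p + 600/49. Dividing through by −200/49 gives the monic gcd p^2 − 2p − 3.
Cancel p^2 − 2p − 3 from numerator and denominator to get the reduced form.

(−p^3 + 4p^2 − 7p + 12)/(2p^2 + 2p − 4)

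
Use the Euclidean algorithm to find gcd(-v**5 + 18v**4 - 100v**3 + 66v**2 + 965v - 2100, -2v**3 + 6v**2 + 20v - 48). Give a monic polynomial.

v**2 - v - 12

Euclidean algorithm in ℚ[v]:
  -v**5 + 18v**4 - 100v**3 + 66v**2 + 965v - 2100 = ((1/2)v**2 - (15/2)v + 65/2)(-2v**3 + 6v**2 + 20v - 48) + (45v**2 - 45v - 540)
  -2v**3 + 6v**2 + 20v - 48 = (-(2/45)v + 4/45)(45v**2 - 45v - 540) + (0)
Last nonzero remainder: 45v**2 - 45v - 540. Dividing through by 45 gives the monic gcd v**2 - v - 12.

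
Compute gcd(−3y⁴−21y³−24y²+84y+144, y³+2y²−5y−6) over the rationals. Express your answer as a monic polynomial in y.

y²+y−6

Euclidean algorithm in ℚ[y]:
  −3y⁴−21y³−24y²+84y+144 = (−3y−15)(y³+2y²−5y−6) + (−9y²−9y+54)
  y³+2y²−5y−6 = (−(1/9)y−1/9)(−9y²−9y+54) + (0)
Last nonzero remainder: −9y²−9y+54. Dividing through by −9 gives the monic gcd y²+y−6.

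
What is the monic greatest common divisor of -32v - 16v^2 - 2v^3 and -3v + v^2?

v

By polynomial division,
  -2v^3 - 16v^2 - 32v = (-2v - 22)(v^2 - 3v) + (-98v)
  v^2 - 3v = (-(1/98)v + 3/98)(-98v) + (0)
Last nonzero remainder: -98v. Dividing through by -98 gives the monic gcd v.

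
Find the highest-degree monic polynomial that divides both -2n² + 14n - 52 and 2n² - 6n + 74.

1

Apply the Euclidean algorithm:
  -2n² + 14n - 52 = (-1)(2n² - 6n + 74) + (8n + 22)
  2n² - 6n + 74 = ((1/4)n - 23/16)(8n + 22) + (845/8)
  8n + 22 = ((64/845)n + 176/845)(845/8) + (0)
The last nonzero remainder is the constant 845/8, so the polynomials are coprime and gcd = 1.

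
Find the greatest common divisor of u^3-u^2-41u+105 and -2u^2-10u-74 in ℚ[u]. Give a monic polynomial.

1

Apply the Euclidean algorithm:
  u^3-u^2-41u+105 = (-(1/2)u+3)(-2u^2-10u-74) + (-48u+327)
  -2u^2-10u-74 = ((1/24)u+63/128)(-48u+327) + (-30073/128)
  -48u+327 = ((6144/30073)u-41856/30073)(-30073/128) + (0)
The last nonzero remainder is the constant -30073/128, so the polynomials are coprime and gcd = 1.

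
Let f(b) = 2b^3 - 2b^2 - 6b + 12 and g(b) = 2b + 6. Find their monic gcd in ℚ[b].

1

Euclidean algorithm in ℚ[b]:
  2b^3 - 2b^2 - 6b + 12 = (b^2 - 4b + 9)(2b + 6) + (-42)
  2b + 6 = (-(1/21)b - 1/7)(-42) + (0)
The last nonzero remainder is the constant -42, so the polynomials are coprime and gcd = 1.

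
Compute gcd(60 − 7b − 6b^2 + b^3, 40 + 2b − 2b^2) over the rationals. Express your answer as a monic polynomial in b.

−5 + b

Apply the Euclidean algorithm:
  b^3 − 6b^2 − 7b + 60 = (−(1/2)b + 5/2)(−2b^2 + 2b + 40) + (8b − 40)
  −2b^2 + 2b + 40 = (−(1/4)b − 1)(8b − 40) + (0)
Last nonzero remainder: 8b − 40. Dividing through by 8 gives the monic gcd b − 5.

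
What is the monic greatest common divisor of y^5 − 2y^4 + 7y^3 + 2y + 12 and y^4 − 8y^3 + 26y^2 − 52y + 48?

y^2 − 2y + 6

Repeated division with remainder:
  y^5 − 2y^4 + 7y^3 + 2y + 12 = (y + 6)(y^4 − 8y^3 + 26y^2 − 52y + 48) + (29y^3 − 104y^2 + 266y − 276)
  y^4 − 8y^3 + 26y^2 − 52y + 48 = ((1/29)y − 128/841)(29y^3 − 104y^2 + 266y − 276) + ((840/841)y^2 − (1680/841)y + 5040/841)
  29y^3 − 104y^2 + 266y − 276 = ((24389/840)y − 19343/420)((840/841)y^2 − (1680/841)y + 5040/841) + (0)
Last nonzero remainder: (840/841)y^2 − (1680/841)y + 5040/841. Dividing through by 840/841 gives the monic gcd y^2 − 2y + 6.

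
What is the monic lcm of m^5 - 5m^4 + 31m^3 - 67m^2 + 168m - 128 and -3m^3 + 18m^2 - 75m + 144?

m^6 - 8m^5 + 46m^4 - 160m^3 + 369m^2 - 632m + 384

Euclidean algorithm in ℚ[m]:
  m^5 - 5m^4 + 31m^3 - 67m^2 + 168m - 128 = (-(1/3)m^2 - (1/3)m - 4)(-3m^3 + 18m^2 - 75m + 144) + (28m^2 - 84m + 448)
  -3m^3 + 18m^2 - 75m + 144 = (-(3/28)m + 9/28)(28m^2 - 84m + 448) + (0)
Last nonzero remainder: 28m^2 - 84m + 448. Dividing through by 28 gives the monic gcd m^2 - 3m + 16.
Then lcm(f, g) = f·g / gcd(f, g); expanding and making the result monic gives the answer.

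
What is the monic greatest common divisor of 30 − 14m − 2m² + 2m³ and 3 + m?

Euclidean algorithm in ℚ[m]:
  2m³ − 2m² − 14m + 30 = (2m² − 8m + 10)(m + 3) + (0)
The last nonzero remainder m + 3 is already monic.

3 + m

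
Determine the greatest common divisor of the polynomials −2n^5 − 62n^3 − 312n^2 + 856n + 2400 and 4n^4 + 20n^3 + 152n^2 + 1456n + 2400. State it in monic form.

n^3 − n^2 + 44n + 100

Apply the Euclidean algorithm:
  −2n^5 − 62n^3 − 312n^2 + 856n + 2400 = (−(1/2)n + 5/2)(4n^4 + 20n^3 + 152n^2 + 1456n + 2400) + (−36n^3 + 36n^2 − 1584n − 3600)
  4n^4 + 20n^3 + 152n^2 + 1456n + 2400 = (−(1/9)n − 2/3)(−36n^3 + 36n^2 − 1584n − 3600) + (0)
Last nonzero remainder: −36n^3 + 36n^2 − 1584n − 3600. Dividing through by −36 gives the monic gcd n^3 − n^2 + 44n + 100.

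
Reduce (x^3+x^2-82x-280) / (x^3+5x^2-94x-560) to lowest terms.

Repeated division with remainder:
  x^3+x^2-82x-280 = (x^3+5x^2-94x-560) + (-4x^2+12x+280)
  x^3+5x^2-94x-560 = (-(1/4)x-2)(-4x^2+12x+280) + (0)
Last nonzero remainder: -4x^2+12x+280. Dividing through by -4 gives the monic gcd x^2-3x-70.
Cancel x^2-3x-70 from numerator and denominator to get the reduced form.

(x+4)/(x+8)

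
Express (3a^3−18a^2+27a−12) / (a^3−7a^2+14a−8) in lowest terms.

(3a−3)/(a−2)

By polynomial division,
  3a^3−18a^2+27a−12 = (3)(a^3−7a^2+14a−8) + (3a^2−15a+12)
  a^3−7a^2+14a−8 = ((1/3)a−2/3)(3a^2−15a+12) + (0)
Last nonzero remainder: 3a^2−15a+12. Dividing through by 3 gives the monic gcd a^2−5a+4.
Cancel a^2−5a+4 from numerator and denominator to get the reduced form.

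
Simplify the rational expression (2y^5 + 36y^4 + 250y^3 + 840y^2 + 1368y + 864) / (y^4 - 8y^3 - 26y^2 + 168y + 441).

(2y^3 + 24y^2 + 88y + 96)/(y^2 - 14y + 49)

By polynomial division,
  2y^5 + 36y^4 + 250y^3 + 840y^2 + 1368y + 864 = (2y + 52)(y^4 - 8y^3 - 26y^2 + 168y + 441) + (718y^3 + 1856y^2 - 8250y - 22068)
  y^4 - 8y^3 - 26y^2 + 168y + 441 = ((1/718)y - 1900/128881)(718y^3 + 1856y^2 - 8250y - 22068) + ((1656369/128881)y^2 + (9938214/128881)y + 14907321/128881)
  718y^3 + 1856y^2 - 8250y - 22068 = ((92536558/1656369)y - 316016212/1656369)((1656369/128881)y^2 + (9938214/128881)y + 14907321/128881) + (0)
Last nonzero remainder: (1656369/128881)y^2 + (9938214/128881)y + 14907321/128881. Dividing through by 1656369/128881 gives the monic gcd y^2 + 6y + 9.
Cancel y^2 + 6y + 9 from numerator and denominator to get the reduced form.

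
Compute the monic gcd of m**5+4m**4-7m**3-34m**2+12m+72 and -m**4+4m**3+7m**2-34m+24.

Euclidean algorithm in ℚ[m]:
  m**5+4m**4-7m**3-34m**2+12m+72 = (-m-8)(-m**4+4m**3+7m**2-34m+24) + (32m**3-12m**2-236m+264)
  -m**4+4m**3+7m**2-34m+24 = (-(1/32)m+29/256)(32m**3-12m**2-236m+264) + ((63/64)m**2+(63/64)m-189/32)
  32m**3-12m**2-236m+264 = ((2048/63)m-2816/63)((63/64)m**2+(63/64)m-189/32) + (0)
Last nonzero remainder: (63/64)m**2+(63/64)m-189/32. Dividing through by 63/64 gives the monic gcd m**2+m-6.

m**2+m-6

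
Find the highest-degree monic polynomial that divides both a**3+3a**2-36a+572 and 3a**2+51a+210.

Apply the Euclidean algorithm:
  a**3+3a**2-36a+572 = ((1/3)a-14/3)(3a**2+51a+210) + (132a+1552)
  3a**2+51a+210 = ((1/44)a+173/1452)(132a+1552) + (9106/363)
  132a+1552 = ((23958/4553)a+281688/4553)(9106/363) + (0)
The last nonzero remainder is the constant 9106/363, so the polynomials are coprime and gcd = 1.

1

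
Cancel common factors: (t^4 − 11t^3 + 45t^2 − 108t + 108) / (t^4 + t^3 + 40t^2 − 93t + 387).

By polynomial division,
  t^4 − 11t^3 + 45t^2 − 108t + 108 = (t^4 + t^3 + 40t^2 − 93t + 387) + (−12t^3 + 5t^2 − 15t − 279)
  t^4 + t^3 + 40t^2 − 93t + 387 = (−(1/12)t − 17/144)(−12t^3 + 5t^2 − 15t − 279) + ((5665/144)t^2 − (5665/48)t + 5665/16)
  −12t^3 + 5t^2 − 15t − 279 = (−(1728/5665)t − 4464/5665)((5665/144)t^2 − (5665/48)t + 5665/16) + (0)
Last nonzero remainder: (5665/144)t^2 − (5665/48)t + 5665/16. Dividing through by 5665/144 gives the monic gcd t^2 − 3t + 9.
Cancel t^2 − 3t + 9 from numerator and denominator to get the reduced form.

(t^2 − 8t + 12)/(t^2 + 4t + 43)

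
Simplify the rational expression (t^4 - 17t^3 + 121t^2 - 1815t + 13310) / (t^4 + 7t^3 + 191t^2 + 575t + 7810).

Euclidean algorithm in ℚ[t]:
  t^4 - 17t^3 + 121t^2 - 1815t + 13310 = (t^4 + 7t^3 + 191t^2 + 575t + 7810) + (-24t^3 - 70t^2 - 2390t + 5500)
  t^4 + 7t^3 + 191t^2 + 575t + 7810 = (-(1/24)t - 49/288)(-24t^3 - 70t^2 - 2390t + 5500) + ((11449/144)t^2 + (57245/144)t + 629695/72)
  -24t^3 - 70t^2 - 2390t + 5500 = (-(3456/11449)t + 7200/11449)((11449/144)t^2 + (57245/144)t + 629695/72) + (0)
Last nonzero remainder: (11449/144)t^2 + (57245/144)t + 629695/72. Dividing through by 11449/144 gives the monic gcd t^2 + 5t + 110.
Cancel t^2 + 5t + 110 from numerator and denominator to get the reduced form.

(t^2 - 22t + 121)/(t^2 + 2t + 71)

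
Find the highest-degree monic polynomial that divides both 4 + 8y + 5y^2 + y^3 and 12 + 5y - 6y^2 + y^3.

Euclidean algorithm in ℚ[y]:
  y^3 + 5y^2 + 8y + 4 = (y^3 - 6y^2 + 5y + 12) + (11y^2 + 3y - 8)
  y^3 - 6y^2 + 5y + 12 = ((1/11)y - 69/121)(11y^2 + 3y - 8) + ((900/121)y + 900/121)
  11y^2 + 3y - 8 = ((1331/900)y - 242/225)((900/121)y + 900/121) + (0)
Last nonzero remainder: (900/121)y + 900/121. Dividing through by 900/121 gives the monic gcd y + 1.

1 + y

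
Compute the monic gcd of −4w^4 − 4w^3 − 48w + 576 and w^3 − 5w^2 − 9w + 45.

w − 3

Repeated division with remainder:
  −4w^4 − 4w^3 − 48w + 576 = (−4w − 24)(w^3 − 5w^2 − 9w + 45) + (−156w^2 − 84w + 1656)
  w^3 − 5w^2 − 9w + 45 = (−(1/156)w + 6/169)(−156w^2 − 84w + 1656) + ((777/169)w − 2331/169)
  −156w^2 − 84w + 1656 = (−(8788/259)w − 31096/259)((777/169)w − 2331/169) + (0)
Last nonzero remainder: (777/169)w − 2331/169. Dividing through by 777/169 gives the monic gcd w − 3.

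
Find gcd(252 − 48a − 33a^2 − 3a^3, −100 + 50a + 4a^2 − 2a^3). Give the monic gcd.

−2 + a

Repeated division with remainder:
  −3a^3 − 33a^2 − 48a + 252 = (3/2)(−2a^3 + 4a^2 + 50a − 100) + (−39a^2 − 123a + 402)
  −2a^3 + 4a^2 + 50a − 100 = ((2/39)a − 134/507)(−39a^2 − 123a + 402) + (−(528/169)a + 1056/169)
  −39a^2 − 123a + 402 = ((2197/176)a + 11323/176)(−(528/169)a + 1056/169) + (0)
Last nonzero remainder: −(528/169)a + 1056/169. Dividing through by −528/169 gives the monic gcd a − 2.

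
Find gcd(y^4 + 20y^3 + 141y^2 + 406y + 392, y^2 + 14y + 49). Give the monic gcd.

y^2 + 14y + 49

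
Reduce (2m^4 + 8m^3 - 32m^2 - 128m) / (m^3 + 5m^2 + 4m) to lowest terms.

Apply the Euclidean algorithm:
  2m^4 + 8m^3 - 32m^2 - 128m = (2m - 2)(m^3 + 5m^2 + 4m) + (-30m^2 - 120m)
  m^3 + 5m^2 + 4m = (-(1/30)m - 1/30)(-30m^2 - 120m) + (0)
Last nonzero remainder: -30m^2 - 120m. Dividing through by -30 gives the monic gcd m^2 + 4m.
Cancel m^2 + 4m from numerator and denominator to get the reduced form.

(2m^2 - 32)/(m + 1)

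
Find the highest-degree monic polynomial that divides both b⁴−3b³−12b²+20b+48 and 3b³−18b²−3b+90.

b²−b−6

Repeated division with remainder:
  b⁴−3b³−12b²+20b+48 = ((1/3)b+1)(3b³−18b²−3b+90) + (7b²−7b−42)
  3b³−18b²−3b+90 = ((3/7)b−15/7)(7b²−7b−42) + (0)
Last nonzero remainder: 7b²−7b−42. Dividing through by 7 gives the monic gcd b²−b−6.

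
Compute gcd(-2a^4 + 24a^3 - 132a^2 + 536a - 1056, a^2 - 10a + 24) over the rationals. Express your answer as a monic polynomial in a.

a^2 - 10a + 24

Euclidean algorithm in ℚ[a]:
  -2a^4 + 24a^3 - 132a^2 + 536a - 1056 = (-2a^2 + 4a - 44)(a^2 - 10a + 24) + (0)
The last nonzero remainder a^2 - 10a + 24 is already monic.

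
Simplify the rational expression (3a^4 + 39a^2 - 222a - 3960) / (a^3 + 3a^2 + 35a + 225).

(3a^3 - 15a^2 + 114a - 792)/(a^2 - 2a + 45)

Euclidean algorithm in ℚ[a]:
  3a^4 + 39a^2 - 222a - 3960 = (3a - 9)(a^3 + 3a^2 + 35a + 225) + (-39a^2 - 582a - 1935)
  a^3 + 3a^2 + 35a + 225 = (-(1/39)a + 155/507)(-39a^2 - 582a - 1935) + ((27600/169)a + 138000/169)
  -39a^2 - 582a - 1935 = (-(2197/9200)a - 21801/9200)((27600/169)a + 138000/169) + (0)
Last nonzero remainder: (27600/169)a + 138000/169. Dividing through by 27600/169 gives the monic gcd a + 5.
Cancel a + 5 from numerator and denominator to get the reduced form.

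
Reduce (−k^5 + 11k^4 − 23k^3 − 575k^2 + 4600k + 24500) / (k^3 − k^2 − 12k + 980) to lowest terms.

(−k^3 + 75k + 250)/(k + 10)

Apply the Euclidean algorithm:
  −k^5 + 11k^4 − 23k^3 − 575k^2 + 4600k + 24500 = (−k^2 + 10k − 25)(k^3 − k^2 − 12k + 980) + (500k^2 − 5500k + 49000)
  k^3 − k^2 − 12k + 980 = ((1/500)k + 1/50)(500k^2 − 5500k + 49000) + (0)
Last nonzero remainder: 500k^2 − 5500k + 49000. Dividing through by 500 gives the monic gcd k^2 − 11k + 98.
Cancel k^2 − 11k + 98 from numerator and denominator to get the reduced form.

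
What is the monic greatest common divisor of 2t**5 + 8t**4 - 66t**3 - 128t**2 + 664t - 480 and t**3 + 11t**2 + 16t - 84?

t**2 + 4t - 12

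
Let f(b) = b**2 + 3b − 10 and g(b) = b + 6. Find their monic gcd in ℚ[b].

Repeated division with remainder:
  b**2 + 3b − 10 = (b − 3)(b + 6) + (8)
  b + 6 = ((1/8)b + 3/4)(8) + (0)
The last nonzero remainder is the constant 8, so the polynomials are coprime and gcd = 1.

1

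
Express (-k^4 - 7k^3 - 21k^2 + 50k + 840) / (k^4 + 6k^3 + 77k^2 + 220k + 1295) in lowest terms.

(-k^2 - 2k + 24)/(k^2 + k + 37)

Euclidean algorithm in ℚ[k]:
  -k^4 - 7k^3 - 21k^2 + 50k + 840 = (-1)(k^4 + 6k^3 + 77k^2 + 220k + 1295) + (-k^3 + 56k^2 + 270k + 2135)
  k^4 + 6k^3 + 77k^2 + 220k + 1295 = (-k - 62)(-k^3 + 56k^2 + 270k + 2135) + (3819k^2 + 19095k + 133665)
  -k^3 + 56k^2 + 270k + 2135 = (-(1/3819)k + 61/3819)(3819k^2 + 19095k + 133665) + (0)
Last nonzero remainder: 3819k^2 + 19095k + 133665. Dividing through by 3819 gives the monic gcd k^2 + 5k + 35.
Cancel k^2 + 5k + 35 from numerator and denominator to get the reduced form.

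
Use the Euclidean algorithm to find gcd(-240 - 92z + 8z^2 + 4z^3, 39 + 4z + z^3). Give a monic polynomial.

By polynomial division,
  4z^3 + 8z^2 - 92z - 240 = (4)(z^3 + 4z + 39) + (8z^2 - 108z - 396)
  z^3 + 4z + 39 = ((1/8)z + 27/16)(8z^2 - 108z - 396) + ((943/4)z + 2829/4)
  8z^2 - 108z - 396 = ((32/943)z - 528/943)((943/4)z + 2829/4) + (0)
Last nonzero remainder: (943/4)z + 2829/4. Dividing through by 943/4 gives the monic gcd z + 3.

3 + z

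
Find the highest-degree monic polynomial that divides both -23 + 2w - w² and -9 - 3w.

1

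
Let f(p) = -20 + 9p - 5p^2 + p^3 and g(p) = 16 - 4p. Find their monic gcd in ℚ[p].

-4 + p

By polynomial division,
  p^3 - 5p^2 + 9p - 20 = (-(1/4)p^2 + (1/4)p - 5/4)(-4p + 16) + (0)
Last nonzero remainder: -4p + 16. Dividing through by -4 gives the monic gcd p - 4.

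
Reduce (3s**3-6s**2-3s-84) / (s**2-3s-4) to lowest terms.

Euclidean algorithm in ℚ[s]:
  3s**3-6s**2-3s-84 = (3s+3)(s**2-3s-4) + (18s-72)
  s**2-3s-4 = ((1/18)s+1/18)(18s-72) + (0)
Last nonzero remainder: 18s-72. Dividing through by 18 gives the monic gcd s-4.
Cancel s-4 from numerator and denominator to get the reduced form.

(3s**2+6s+21)/(s+1)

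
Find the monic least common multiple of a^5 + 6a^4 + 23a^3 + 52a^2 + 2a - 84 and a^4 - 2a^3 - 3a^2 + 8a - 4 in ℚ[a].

Apply the Euclidean algorithm:
  a^5 + 6a^4 + 23a^3 + 52a^2 + 2a - 84 = (a + 8)(a^4 - 2a^3 - 3a^2 + 8a - 4) + (42a^3 + 68a^2 - 58a - 52)
  a^4 - 2a^3 - 3a^2 + 8a - 4 = ((1/42)a - 38/441)(42a^3 + 68a^2 - 58a - 52) + ((1870/441)a^2 + (1870/441)a - 3740/441)
  42a^3 + 68a^2 - 58a - 52 = ((9261/935)a + 5733/935)((1870/441)a^2 + (1870/441)a - 3740/441) + (0)
Last nonzero remainder: (1870/441)a^2 + (1870/441)a - 3740/441. Dividing through by 1870/441 gives the monic gcd a^2 + a - 2.
Then lcm(f, g) = f·g / gcd(f, g); expanding and making the result monic gives the answer.

a^7 + 3a^6 + 7a^5 - 5a^4 - 108a^3 + 14a^2 + 256a - 168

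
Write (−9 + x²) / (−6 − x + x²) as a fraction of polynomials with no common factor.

(3 + x)/(2 + x)

Apply the Euclidean algorithm:
  x² − 9 = (x² − x − 6) + (x − 3)
  x² − x − 6 = (x + 2)(x − 3) + (0)
The last nonzero remainder x − 3 is already monic.
Cancel x − 3 from numerator and denominator to get the reduced form.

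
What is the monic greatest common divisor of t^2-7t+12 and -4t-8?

1

Apply the Euclidean algorithm:
  t^2-7t+12 = (-(1/4)t+9/4)(-4t-8) + (30)
  -4t-8 = (-(2/15)t-4/15)(30) + (0)
The last nonzero remainder is the constant 30, so the polynomials are coprime and gcd = 1.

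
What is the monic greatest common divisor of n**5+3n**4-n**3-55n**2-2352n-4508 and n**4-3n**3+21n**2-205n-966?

Repeated division with remainder:
  n**5+3n**4-n**3-55n**2-2352n-4508 = (n+6)(n**4-3n**3+21n**2-205n-966) + (-4n**3+24n**2-156n+1288)
  n**4-3n**3+21n**2-205n-966 = (-(1/4)n-3/4)(-4n**3+24n**2-156n+1288) + (0)
Last nonzero remainder: -4n**3+24n**2-156n+1288. Dividing through by -4 gives the monic gcd n**3-6n**2+39n-322.

n**3-6n**2+39n-322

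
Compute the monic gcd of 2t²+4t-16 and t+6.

Apply the Euclidean algorithm:
  2t²+4t-16 = (2t-8)(t+6) + (32)
  t+6 = ((1/32)t+3/16)(32) + (0)
The last nonzero remainder is the constant 32, so the polynomials are coprime and gcd = 1.

1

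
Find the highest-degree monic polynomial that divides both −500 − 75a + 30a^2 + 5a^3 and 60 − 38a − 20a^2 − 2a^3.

5 + a

Repeated division with remainder:
  5a^3 + 30a^2 − 75a − 500 = (−5/2)(−2a^3 − 20a^2 − 38a + 60) + (−20a^2 − 170a − 350)
  −2a^3 − 20a^2 − 38a + 60 = ((1/10)a + 3/20)(−20a^2 − 170a − 350) + ((45/2)a + 225/2)
  −20a^2 − 170a − 350 = (−(8/9)a − 28/9)((45/2)a + 225/2) + (0)
Last nonzero remainder: (45/2)a + 225/2. Dividing through by 45/2 gives the monic gcd a + 5.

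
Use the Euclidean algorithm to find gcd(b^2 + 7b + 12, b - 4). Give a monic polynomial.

Euclidean algorithm in ℚ[b]:
  b^2 + 7b + 12 = (b + 11)(b - 4) + (56)
  b - 4 = ((1/56)b - 1/14)(56) + (0)
The last nonzero remainder is the constant 56, so the polynomials are coprime and gcd = 1.

1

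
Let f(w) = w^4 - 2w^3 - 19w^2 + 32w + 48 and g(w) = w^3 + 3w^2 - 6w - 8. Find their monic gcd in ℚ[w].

w^2 + 5w + 4

Euclidean algorithm in ℚ[w]:
  w^4 - 2w^3 - 19w^2 + 32w + 48 = (w - 5)(w^3 + 3w^2 - 6w - 8) + (2w^2 + 10w + 8)
  w^3 + 3w^2 - 6w - 8 = ((1/2)w - 1)(2w^2 + 10w + 8) + (0)
Last nonzero remainder: 2w^2 + 10w + 8. Dividing through by 2 gives the monic gcd w^2 + 5w + 4.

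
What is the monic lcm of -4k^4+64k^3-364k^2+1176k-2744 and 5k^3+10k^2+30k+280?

By polynomial division,
  -4k^4+64k^3-364k^2+1176k-2744 = (-(4/5)k+72/5)(5k^3+10k^2+30k+280) + (-484k^2+968k-6776)
  5k^3+10k^2+30k+280 = (-(5/484)k-5/121)(-484k^2+968k-6776) + (0)
Last nonzero remainder: -484k^2+968k-6776. Dividing through by -484 gives the monic gcd k^2-2k+14.
Then lcm(f, g) = f·g / gcd(f, g); expanding and making the result monic gives the answer.

k^5-12k^4+27k^3+70k^2-490k+2744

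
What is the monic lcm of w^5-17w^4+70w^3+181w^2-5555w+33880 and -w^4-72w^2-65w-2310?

w^7-12w^6+27w^5-183w^4-1710w^3+13707w^2-63910w+1422960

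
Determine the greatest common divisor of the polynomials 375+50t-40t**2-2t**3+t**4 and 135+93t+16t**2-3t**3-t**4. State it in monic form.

-15-2t+t**2

Apply the Euclidean algorithm:
  t**4-2t**3-40t**2+50t+375 = (-1)(-t**4-3t**3+16t**2+93t+135) + (-5t**3-24t**2+143t+510)
  -t**4-3t**3+16t**2+93t+135 = ((1/5)t-9/25)(-5t**3-24t**2+143t+510) + (-(531/25)t**2+(1062/25)t+1593/5)
  -5t**3-24t**2+143t+510 = ((125/531)t+850/531)(-(531/25)t**2+(1062/25)t+1593/5) + (0)
Last nonzero remainder: -(531/25)t**2+(1062/25)t+1593/5. Dividing through by -531/25 gives the monic gcd t**2-2t-15.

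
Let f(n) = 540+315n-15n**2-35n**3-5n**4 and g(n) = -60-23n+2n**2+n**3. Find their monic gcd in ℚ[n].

Repeated division with remainder:
  -5n**4-35n**3-15n**2+315n+540 = (-5n-25)(n**3+2n**2-23n-60) + (-80n**2-560n-960)
  n**3+2n**2-23n-60 = (-(1/80)n+1/16)(-80n**2-560n-960) + (0)
Last nonzero remainder: -80n**2-560n-960. Dividing through by -80 gives the monic gcd n**2+7n+12.

12+7n+n**2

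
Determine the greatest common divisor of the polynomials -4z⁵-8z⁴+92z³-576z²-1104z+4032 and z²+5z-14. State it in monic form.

By polynomial division,
  -4z⁵-8z⁴+92z³-576z²-1104z+4032 = (-4z³+12z²-24z-288)(z²+5z-14) + (0)
The last nonzero remainder z²+5z-14 is already monic.

z²+5z-14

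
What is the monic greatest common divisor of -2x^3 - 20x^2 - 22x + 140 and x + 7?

x + 7

Euclidean algorithm in ℚ[x]:
  -2x^3 - 20x^2 - 22x + 140 = (-2x^2 - 6x + 20)(x + 7) + (0)
The last nonzero remainder x + 7 is already monic.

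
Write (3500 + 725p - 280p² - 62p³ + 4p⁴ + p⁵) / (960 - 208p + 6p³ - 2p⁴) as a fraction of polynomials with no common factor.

Repeated division with remainder:
  p⁵ + 4p⁴ - 62p³ - 280p² + 725p + 3500 = (-(1/2)p - 7/2)(-2p⁴ + 6p³ - 208p + 960) + (-41p³ - 384p² + 477p + 6860)
  -2p⁴ + 6p³ - 208p + 960 = ((2/41)p - 1014/1681)(-41p³ - 384p² + 477p + 6860) + (-(428490/1681)p² - (428490/1681)p + 8569800/1681)
  -41p³ - 384p² + 477p + 6860 = ((68921/428490)p + 576583/428490)(-(428490/1681)p² - (428490/1681)p + 8569800/1681) + (0)
Last nonzero remainder: -(428490/1681)p² - (428490/1681)p + 8569800/1681. Dividing through by -428490/1681 gives the monic gcd p² + p - 20.
Cancel p² + p - 20 from numerator and denominator to get the reduced form.

(175 + 45p - 3p² - p³)/(48 - 8p + 2p²)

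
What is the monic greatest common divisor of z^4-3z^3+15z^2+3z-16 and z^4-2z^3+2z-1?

Apply the Euclidean algorithm:
  z^4-3z^3+15z^2+3z-16 = (z^4-2z^3+2z-1) + (-z^3+15z^2+z-15)
  z^4-2z^3+2z-1 = (-z-13)(-z^3+15z^2+z-15) + (196z^2-196)
  -z^3+15z^2+z-15 = (-(1/196)z+15/196)(196z^2-196) + (0)
Last nonzero remainder: 196z^2-196. Dividing through by 196 gives the monic gcd z^2-1.

z^2-1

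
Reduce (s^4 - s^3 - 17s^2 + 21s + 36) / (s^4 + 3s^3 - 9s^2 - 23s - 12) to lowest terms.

By polynomial division,
  s^4 - s^3 - 17s^2 + 21s + 36 = (s^4 + 3s^3 - 9s^2 - 23s - 12) + (-4s^3 - 8s^2 + 44s + 48)
  s^4 + 3s^3 - 9s^2 - 23s - 12 = (-(1/4)s - 1/4)(-4s^3 - 8s^2 + 44s + 48) + (0)
Last nonzero remainder: -4s^3 - 8s^2 + 44s + 48. Dividing through by -4 gives the monic gcd s^3 + 2s^2 - 11s - 12.
Cancel s^3 + 2s^2 - 11s - 12 from numerator and denominator to get the reduced form.

(s - 3)/(s + 1)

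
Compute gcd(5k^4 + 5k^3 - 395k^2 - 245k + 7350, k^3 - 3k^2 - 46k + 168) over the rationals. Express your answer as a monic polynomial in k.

k + 7

Apply the Euclidean algorithm:
  5k^4 + 5k^3 - 395k^2 - 245k + 7350 = (5k + 20)(k^3 - 3k^2 - 46k + 168) + (-105k^2 - 165k + 3990)
  k^3 - 3k^2 - 46k + 168 = (-(1/105)k + 32/735)(-105k^2 - 165k + 3990) + (-(40/49)k - 40/7)
  -105k^2 - 165k + 3990 = ((1029/8)k - 2793/4)(-(40/49)k - 40/7) + (0)
Last nonzero remainder: -(40/49)k - 40/7. Dividing through by -40/49 gives the monic gcd k + 7.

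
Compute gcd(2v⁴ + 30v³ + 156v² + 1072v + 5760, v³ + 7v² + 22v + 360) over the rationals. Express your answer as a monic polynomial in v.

v³ + 7v² + 22v + 360

Euclidean algorithm in ℚ[v]:
  2v⁴ + 30v³ + 156v² + 1072v + 5760 = (2v + 16)(v³ + 7v² + 22v + 360) + (0)
The last nonzero remainder v³ + 7v² + 22v + 360 is already monic.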